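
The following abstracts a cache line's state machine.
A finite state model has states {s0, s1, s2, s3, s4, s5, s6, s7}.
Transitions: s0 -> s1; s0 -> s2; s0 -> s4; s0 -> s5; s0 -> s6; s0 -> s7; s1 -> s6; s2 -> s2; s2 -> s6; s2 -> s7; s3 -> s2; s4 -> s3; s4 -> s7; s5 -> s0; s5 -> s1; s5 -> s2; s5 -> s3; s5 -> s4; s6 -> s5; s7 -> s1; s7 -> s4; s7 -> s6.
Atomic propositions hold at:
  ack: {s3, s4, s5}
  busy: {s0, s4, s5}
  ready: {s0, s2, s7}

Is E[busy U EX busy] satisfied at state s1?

No

Sat(EX busy) = {s : some successor in {s0, s4, s5}} = {s0, s5, s6, s7}
E[busy U EX busy]: least fixpoint, start Z0 = Sat(EX busy) = {s0, s5, s6, s7}, add states in Sat(busy) with some successor in Z. Z1 = {s0, s4, s5, s6, s7}; fixed.
Sat(E[busy U EX busy]) = {s0, s4, s5, s6, s7}
s1 ∉ Sat(E[busy U EX busy]) = {s0, s4, s5, s6, s7}, so the formula does not hold at s1.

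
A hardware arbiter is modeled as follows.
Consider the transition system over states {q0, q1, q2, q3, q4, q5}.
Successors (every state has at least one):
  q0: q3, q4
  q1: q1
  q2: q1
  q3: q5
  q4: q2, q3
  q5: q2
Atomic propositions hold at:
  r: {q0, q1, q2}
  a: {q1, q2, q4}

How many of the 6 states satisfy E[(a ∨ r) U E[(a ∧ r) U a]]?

4

Sat(a ∨ r) = {q0, q1, q2, q4}
Sat(a ∧ r) = {q1, q2}
E[(a ∧ r) U a]: least fixpoint, start Z0 = Sat(a) = {q1, q2, q4}, add states in Sat(a ∧ r) with some successor in Z. Already a fixed point.
Sat(E[(a ∧ r) U a]) = {q1, q2, q4}
E[(a ∨ r) U E[(a ∧ r) U a]]: least fixpoint, start Z0 = Sat(E[(a ∧ r) U a]) = {q1, q2, q4}, add states in Sat(a ∨ r) with some successor in Z. Z1 = {q0, q1, q2, q4}; fixed.
Sat(E[(a ∨ r) U E[(a ∧ r) U a]]) = {q0, q1, q2, q4}
|Sat(E[(a ∨ r) U E[(a ∧ r) U a]])| = |{q0, q1, q2, q4}| = 4.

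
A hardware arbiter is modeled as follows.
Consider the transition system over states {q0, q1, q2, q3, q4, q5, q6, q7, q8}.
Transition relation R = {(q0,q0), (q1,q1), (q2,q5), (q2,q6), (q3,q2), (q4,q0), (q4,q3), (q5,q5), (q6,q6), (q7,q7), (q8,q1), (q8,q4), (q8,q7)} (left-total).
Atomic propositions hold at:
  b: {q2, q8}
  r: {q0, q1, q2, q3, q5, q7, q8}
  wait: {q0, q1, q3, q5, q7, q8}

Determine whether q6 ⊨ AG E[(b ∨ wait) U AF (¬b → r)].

Sat(b ∨ wait) = {q0, q1, q2, q3, q5, q7, q8}
Sat(¬b) = {q0, q1, q3, q4, q5, q6, q7}
Sat(¬b → r) = {q0, q1, q2, q3, q5, q7, q8}
AF (¬b → r): least fixpoint, start Z0 = {q0, q1, q2, q3, q5, q7, q8}, add states with every successor in Z. Z1 = {q0, q1, q2, q3, q4, q5, q7, q8}; fixed.
Sat(AF (¬b → r)) = {q0, q1, q2, q3, q4, q5, q7, q8}
E[(b ∨ wait) U AF (¬b → r)]: least fixpoint, start Z0 = Sat(AF (¬b → r)) = {q0, q1, q2, q3, q4, q5, q7, q8}, add states in Sat(b ∨ wait) with some successor in Z. Already a fixed point.
Sat(E[(b ∨ wait) U AF (¬b → r)]) = {q0, q1, q2, q3, q4, q5, q7, q8}
AG E[(b ∨ wait) U AF (¬b → r)]: greatest fixpoint, start Z0 = {q0, q1, q2, q3, q4, q5, q7, q8}, keep only states in Sat with every successor in Z. Z1 = {q0, q1, q3, q4, q5, q7, q8}; Z2 = {q0, q1, q4, q5, q7, q8}; Z3 = {q0, q1, q5, q7, q8}; Z4 = {q0, q1, q5, q7}; fixed.
Sat(AG E[(b ∨ wait) U AF (¬b → r)]) = {q0, q1, q5, q7}
q6 ∉ Sat(AG E[(b ∨ wait) U AF (¬b → r)]) = {q0, q1, q5, q7}, so the formula does not hold at q6.

No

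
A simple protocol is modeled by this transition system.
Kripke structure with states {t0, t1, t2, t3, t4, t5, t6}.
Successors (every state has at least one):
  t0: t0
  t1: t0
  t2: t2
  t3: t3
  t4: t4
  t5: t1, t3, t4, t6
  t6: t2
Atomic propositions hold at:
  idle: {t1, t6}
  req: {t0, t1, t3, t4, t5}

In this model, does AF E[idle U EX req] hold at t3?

Yes

Sat(EX req) = {s : some successor in {t0, t1, t3, t4, t5}} = {t0, t1, t3, t4, t5}
E[idle U EX req]: least fixpoint, start Z0 = Sat(EX req) = {t0, t1, t3, t4, t5}, add states in Sat(idle) with some successor in Z. Already a fixed point.
Sat(E[idle U EX req]) = {t0, t1, t3, t4, t5}
AF E[idle U EX req]: least fixpoint, start Z0 = {t0, t1, t3, t4, t5}, add states with every successor in Z. Already a fixed point.
Sat(AF E[idle U EX req]) = {t0, t1, t3, t4, t5}
t3 ∈ Sat(AF E[idle U EX req]) = {t0, t1, t3, t4, t5}, so the formula holds at t3.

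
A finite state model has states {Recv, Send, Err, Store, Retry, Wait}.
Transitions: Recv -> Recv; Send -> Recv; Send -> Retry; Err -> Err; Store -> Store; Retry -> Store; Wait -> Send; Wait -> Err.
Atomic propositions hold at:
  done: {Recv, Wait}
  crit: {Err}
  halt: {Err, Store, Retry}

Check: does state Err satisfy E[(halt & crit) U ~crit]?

Sat(halt & crit) = {Err}
Sat(~crit) = {Recv, Send, Store, Retry, Wait}
E[(halt & crit) U ~crit]: least fixpoint, start Z0 = Sat(~crit) = {Recv, Send, Store, Retry, Wait}, add states in Sat(halt & crit) with some successor in Z. Already a fixed point.
Sat(E[(halt & crit) U ~crit]) = {Recv, Send, Store, Retry, Wait}
Err ∉ Sat(E[(halt & crit) U ~crit]) = {Recv, Send, Store, Retry, Wait}, so the formula does not hold at Err.

No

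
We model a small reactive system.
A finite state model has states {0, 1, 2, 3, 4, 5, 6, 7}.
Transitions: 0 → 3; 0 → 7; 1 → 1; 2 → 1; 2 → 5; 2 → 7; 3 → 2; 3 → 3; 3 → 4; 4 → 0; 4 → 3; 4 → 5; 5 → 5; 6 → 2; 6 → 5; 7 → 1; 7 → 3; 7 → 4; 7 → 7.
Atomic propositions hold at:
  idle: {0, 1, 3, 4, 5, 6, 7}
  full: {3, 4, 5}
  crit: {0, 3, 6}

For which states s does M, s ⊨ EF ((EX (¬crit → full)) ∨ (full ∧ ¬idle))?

Sat(¬crit) = {1, 2, 4, 5, 7}
Sat(¬crit → full) = {0, 3, 4, 5, 6}
Sat(EX (¬crit → full)) = {s : some successor in {0, 3, 4, 5, 6}} = {0, 2, 3, 4, 5, 6, 7}
Sat(¬idle) = {2}
Sat(full ∧ ¬idle) = ∅
Sat((EX (¬crit → full)) ∨ (full ∧ ¬idle)) = {0, 2, 3, 4, 5, 6, 7}
EF ((EX (¬crit → full)) ∨ (full ∧ ¬idle)): least fixpoint, start Z0 = {0, 2, 3, 4, 5, 6, 7}, add states with some successor in Z. Already a fixed point.
Sat(EF ((EX (¬crit → full)) ∨ (full ∧ ¬idle))) = {0, 2, 3, 4, 5, 6, 7}

{0, 2, 3, 4, 5, 6, 7}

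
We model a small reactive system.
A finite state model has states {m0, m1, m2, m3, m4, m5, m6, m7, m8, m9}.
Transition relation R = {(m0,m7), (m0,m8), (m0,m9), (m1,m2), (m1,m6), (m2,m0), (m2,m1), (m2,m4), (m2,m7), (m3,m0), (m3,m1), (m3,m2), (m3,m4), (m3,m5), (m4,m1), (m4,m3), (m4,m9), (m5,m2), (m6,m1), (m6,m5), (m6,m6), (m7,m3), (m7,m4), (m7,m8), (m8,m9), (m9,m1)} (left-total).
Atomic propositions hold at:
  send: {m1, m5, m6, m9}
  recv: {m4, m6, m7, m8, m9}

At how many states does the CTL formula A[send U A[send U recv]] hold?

5

A[send U recv]: least fixpoint, start Z0 = Sat(recv) = {m4, m6, m7, m8, m9}, add states in Sat(send) with every successor in Z. Already a fixed point.
Sat(A[send U recv]) = {m4, m6, m7, m8, m9}
A[send U A[send U recv]]: least fixpoint, start Z0 = Sat(A[send U recv]) = {m4, m6, m7, m8, m9}, add states in Sat(send) with every successor in Z. Already a fixed point.
Sat(A[send U A[send U recv]]) = {m4, m6, m7, m8, m9}
|Sat(A[send U A[send U recv]])| = |{m4, m6, m7, m8, m9}| = 5.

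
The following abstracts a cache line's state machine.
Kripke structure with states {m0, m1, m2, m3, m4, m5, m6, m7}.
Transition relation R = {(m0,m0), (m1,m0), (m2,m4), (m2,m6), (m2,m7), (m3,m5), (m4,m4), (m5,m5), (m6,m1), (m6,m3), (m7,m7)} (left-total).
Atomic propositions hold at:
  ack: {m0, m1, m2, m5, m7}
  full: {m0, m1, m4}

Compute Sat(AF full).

{m0, m1, m4}

AF full: least fixpoint, start Z0 = {m0, m1, m4}, add states with every successor in Z. Already a fixed point.
Sat(AF full) = {m0, m1, m4}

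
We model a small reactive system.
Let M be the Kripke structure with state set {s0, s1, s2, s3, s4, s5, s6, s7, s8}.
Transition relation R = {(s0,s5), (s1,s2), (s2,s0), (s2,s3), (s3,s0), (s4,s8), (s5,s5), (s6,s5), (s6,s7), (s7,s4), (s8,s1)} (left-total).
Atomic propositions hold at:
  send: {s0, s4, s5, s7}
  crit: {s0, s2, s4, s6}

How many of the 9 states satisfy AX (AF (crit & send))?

6

Sat(crit & send) = {s0, s4}
AF (crit & send): least fixpoint, start Z0 = {s0, s4}, add states with every successor in Z. Z1 = {s0, s3, s4, s7}; Z2 = {s0, s2, s3, s4, s7}; Z3 = {s0, s1, s2, s3, s4, s7}; Z4 = {s0, s1, s2, s3, s4, s7, s8}; fixed.
Sat(AF (crit & send)) = {s0, s1, s2, s3, s4, s7, s8}
Sat(AX (AF (crit & send))) = {s : every successor in {s0, s1, s2, s3, s4, s7, s8}} = {s1, s2, s3, s4, s7, s8}
|Sat(AX (AF (crit & send)))| = |{s1, s2, s3, s4, s7, s8}| = 6.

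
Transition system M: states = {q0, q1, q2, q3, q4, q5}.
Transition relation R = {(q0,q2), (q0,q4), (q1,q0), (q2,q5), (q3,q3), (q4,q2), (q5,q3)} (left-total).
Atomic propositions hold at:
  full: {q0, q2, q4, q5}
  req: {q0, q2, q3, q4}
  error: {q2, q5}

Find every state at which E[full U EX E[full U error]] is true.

E[full U error]: least fixpoint, start Z0 = Sat(error) = {q2, q5}, add states in Sat(full) with some successor in Z. Z1 = {q0, q2, q4, q5}; fixed.
Sat(E[full U error]) = {q0, q2, q4, q5}
Sat(EX E[full U error]) = {s : some successor in {q0, q2, q4, q5}} = {q0, q1, q2, q4}
E[full U EX E[full U error]]: least fixpoint, start Z0 = Sat(EX E[full U error]) = {q0, q1, q2, q4}, add states in Sat(full) with some successor in Z. Already a fixed point.
Sat(E[full U EX E[full U error]]) = {q0, q1, q2, q4}

{q0, q1, q2, q4}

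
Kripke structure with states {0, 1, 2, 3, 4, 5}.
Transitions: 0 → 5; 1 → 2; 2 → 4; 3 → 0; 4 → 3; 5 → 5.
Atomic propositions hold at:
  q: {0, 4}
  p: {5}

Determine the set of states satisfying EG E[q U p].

E[q U p]: least fixpoint, start Z0 = Sat(p) = {5}, add states in Sat(q) with some successor in Z. Z1 = {0, 5}; fixed.
Sat(E[q U p]) = {0, 5}
EG E[q U p]: greatest fixpoint, start Z0 = {0, 5}, keep only states in Sat with some successor in Z. Already a fixed point.
Sat(EG E[q U p]) = {0, 5}

{0, 5}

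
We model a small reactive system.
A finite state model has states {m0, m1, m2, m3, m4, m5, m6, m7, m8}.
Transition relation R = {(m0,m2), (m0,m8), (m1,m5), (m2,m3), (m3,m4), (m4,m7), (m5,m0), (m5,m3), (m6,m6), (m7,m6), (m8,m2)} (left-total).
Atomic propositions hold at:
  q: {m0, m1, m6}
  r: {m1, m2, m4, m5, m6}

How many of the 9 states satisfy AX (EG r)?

EG r: greatest fixpoint, start Z0 = {m1, m2, m4, m5, m6}, keep only states in Sat with some successor in Z. Z1 = {m1, m6}; Z2 = {m6}; fixed.
Sat(EG r) = {m6}
Sat(AX (EG r)) = {s : every successor in {m6}} = {m6, m7}
|Sat(AX (EG r))| = |{m6, m7}| = 2.

2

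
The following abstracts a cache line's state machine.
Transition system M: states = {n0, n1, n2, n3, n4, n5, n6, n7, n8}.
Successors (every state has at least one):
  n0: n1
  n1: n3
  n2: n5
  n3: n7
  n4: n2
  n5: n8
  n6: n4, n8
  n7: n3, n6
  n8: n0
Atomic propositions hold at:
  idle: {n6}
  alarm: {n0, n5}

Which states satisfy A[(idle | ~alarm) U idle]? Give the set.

Sat(~alarm) = {n1, n2, n3, n4, n6, n7, n8}
Sat(idle | ~alarm) = {n1, n2, n3, n4, n6, n7, n8}
A[(idle | ~alarm) U idle]: least fixpoint, start Z0 = Sat(idle) = {n6}, add states in Sat(idle | ~alarm) with every successor in Z. Already a fixed point.
Sat(A[(idle | ~alarm) U idle]) = {n6}

{n6}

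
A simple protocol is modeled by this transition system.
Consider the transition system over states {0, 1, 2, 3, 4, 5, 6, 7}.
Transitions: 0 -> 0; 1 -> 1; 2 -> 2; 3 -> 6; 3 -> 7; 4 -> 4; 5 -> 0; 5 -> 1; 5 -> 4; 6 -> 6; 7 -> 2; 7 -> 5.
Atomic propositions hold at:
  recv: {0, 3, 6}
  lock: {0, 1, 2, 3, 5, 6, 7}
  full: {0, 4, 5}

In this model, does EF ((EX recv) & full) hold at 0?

Yes

Sat(EX recv) = {s : some successor in {0, 3, 6}} = {0, 3, 5, 6}
Sat((EX recv) & full) = {0, 5}
EF ((EX recv) & full): least fixpoint, start Z0 = {0, 5}, add states with some successor in Z. Z1 = {0, 5, 7}; Z2 = {0, 3, 5, 7}; fixed.
Sat(EF ((EX recv) & full)) = {0, 3, 5, 7}
0 ∈ Sat(EF ((EX recv) & full)) = {0, 3, 5, 7}, so the formula holds at 0.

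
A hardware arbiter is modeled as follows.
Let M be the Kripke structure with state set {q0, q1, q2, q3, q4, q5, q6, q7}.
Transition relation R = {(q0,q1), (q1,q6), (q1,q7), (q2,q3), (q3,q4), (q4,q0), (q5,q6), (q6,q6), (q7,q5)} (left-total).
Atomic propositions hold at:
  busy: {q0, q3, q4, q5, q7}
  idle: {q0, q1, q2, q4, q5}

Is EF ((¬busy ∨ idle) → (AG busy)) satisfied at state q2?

Yes

Sat(¬busy) = {q1, q2, q6}
Sat(¬busy ∨ idle) = {q0, q1, q2, q4, q5, q6}
AG busy: greatest fixpoint, start Z0 = {q0, q3, q4, q5, q7}, keep only states in Sat with every successor in Z. Z1 = {q3, q4, q7}; Z2 = {q3}; Z3 = ∅; fixed.
Sat(AG busy) = ∅
Sat((¬busy ∨ idle) → (AG busy)) = {q3, q7}
EF ((¬busy ∨ idle) → (AG busy)): least fixpoint, start Z0 = {q3, q7}, add states with some successor in Z. Z1 = {q1, q2, q3, q7}; Z2 = {q0, q1, q2, q3, q7}; Z3 = {q0, q1, q2, q3, q4, q7}; fixed.
Sat(EF ((¬busy ∨ idle) → (AG busy))) = {q0, q1, q2, q3, q4, q7}
q2 ∈ Sat(EF ((¬busy ∨ idle) → (AG busy))) = {q0, q1, q2, q3, q4, q7}, so the formula holds at q2.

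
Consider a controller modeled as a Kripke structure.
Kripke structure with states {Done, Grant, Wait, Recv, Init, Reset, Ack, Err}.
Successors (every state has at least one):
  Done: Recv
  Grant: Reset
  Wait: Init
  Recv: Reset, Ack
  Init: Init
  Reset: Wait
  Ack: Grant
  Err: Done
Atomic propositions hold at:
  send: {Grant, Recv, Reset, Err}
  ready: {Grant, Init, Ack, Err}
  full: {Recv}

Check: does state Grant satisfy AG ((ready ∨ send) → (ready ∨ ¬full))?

Sat(ready ∨ send) = {Grant, Recv, Init, Reset, Ack, Err}
Sat(¬full) = {Done, Grant, Wait, Init, Reset, Ack, Err}
Sat(ready ∨ ¬full) = {Done, Grant, Wait, Init, Reset, Ack, Err}
Sat((ready ∨ send) → (ready ∨ ¬full)) = {Done, Grant, Wait, Init, Reset, Ack, Err}
AG ((ready ∨ send) → (ready ∨ ¬full)): greatest fixpoint, start Z0 = {Done, Grant, Wait, Init, Reset, Ack, Err}, keep only states in Sat with every successor in Z. Z1 = {Grant, Wait, Init, Reset, Ack, Err}; Z2 = {Grant, Wait, Init, Reset, Ack}; fixed.
Sat(AG ((ready ∨ send) → (ready ∨ ¬full))) = {Grant, Wait, Init, Reset, Ack}
Grant ∈ Sat(AG ((ready ∨ send) → (ready ∨ ¬full))) = {Grant, Wait, Init, Reset, Ack}, so the formula holds at Grant.

Yes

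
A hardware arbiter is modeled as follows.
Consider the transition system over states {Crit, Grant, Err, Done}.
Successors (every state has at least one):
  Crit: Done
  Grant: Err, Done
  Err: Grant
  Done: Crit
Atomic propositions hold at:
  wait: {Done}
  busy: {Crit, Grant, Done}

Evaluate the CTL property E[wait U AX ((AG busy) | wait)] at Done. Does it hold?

AG busy: greatest fixpoint, start Z0 = {Crit, Grant, Done}, keep only states in Sat with every successor in Z. Z1 = {Crit, Done}; fixed.
Sat(AG busy) = {Crit, Done}
Sat((AG busy) | wait) = {Crit, Done}
Sat(AX ((AG busy) | wait)) = {s : every successor in {Crit, Done}} = {Crit, Done}
E[wait U AX ((AG busy) | wait)]: least fixpoint, start Z0 = Sat(AX ((AG busy) | wait)) = {Crit, Done}, add states in Sat(wait) with some successor in Z. Already a fixed point.
Sat(E[wait U AX ((AG busy) | wait)]) = {Crit, Done}
Done ∈ Sat(E[wait U AX ((AG busy) | wait)]) = {Crit, Done}, so the formula holds at Done.

Yes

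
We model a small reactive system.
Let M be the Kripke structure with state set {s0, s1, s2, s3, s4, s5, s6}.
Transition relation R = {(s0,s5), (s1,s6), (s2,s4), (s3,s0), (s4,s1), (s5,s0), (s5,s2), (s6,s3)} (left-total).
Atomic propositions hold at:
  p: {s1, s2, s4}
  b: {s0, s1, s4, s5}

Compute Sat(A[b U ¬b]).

{s1, s2, s3, s4, s6}

Sat(¬b) = {s2, s3, s6}
A[b U ¬b]: least fixpoint, start Z0 = Sat(¬b) = {s2, s3, s6}, add states in Sat(b) with every successor in Z. Z1 = {s1, s2, s3, s6}; Z2 = {s1, s2, s3, s4, s6}; fixed.
Sat(A[b U ¬b]) = {s1, s2, s3, s4, s6}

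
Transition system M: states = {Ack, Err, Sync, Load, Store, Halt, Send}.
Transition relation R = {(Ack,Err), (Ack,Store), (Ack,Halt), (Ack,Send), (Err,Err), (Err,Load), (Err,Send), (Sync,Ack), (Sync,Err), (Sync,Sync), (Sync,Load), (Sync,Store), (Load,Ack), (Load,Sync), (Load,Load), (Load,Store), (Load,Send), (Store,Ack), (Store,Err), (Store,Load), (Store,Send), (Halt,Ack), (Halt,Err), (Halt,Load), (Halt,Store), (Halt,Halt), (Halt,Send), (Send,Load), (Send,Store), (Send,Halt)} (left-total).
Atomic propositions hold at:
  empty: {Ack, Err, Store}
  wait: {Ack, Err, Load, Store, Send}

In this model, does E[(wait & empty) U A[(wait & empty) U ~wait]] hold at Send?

No

Sat(wait & empty) = {Ack, Err, Store}
Sat(~wait) = {Sync, Halt}
A[(wait & empty) U ~wait]: least fixpoint, start Z0 = Sat(~wait) = {Sync, Halt}, add states in Sat(wait & empty) with every successor in Z. Already a fixed point.
Sat(A[(wait & empty) U ~wait]) = {Sync, Halt}
E[(wait & empty) U A[(wait & empty) U ~wait]]: least fixpoint, start Z0 = Sat(A[(wait & empty) U ~wait]) = {Sync, Halt}, add states in Sat(wait & empty) with some successor in Z. Z1 = {Ack, Sync, Halt}; Z2 = {Ack, Sync, Store, Halt}; fixed.
Sat(E[(wait & empty) U A[(wait & empty) U ~wait]]) = {Ack, Sync, Store, Halt}
Send ∉ Sat(E[(wait & empty) U A[(wait & empty) U ~wait]]) = {Ack, Sync, Store, Halt}, so the formula does not hold at Send.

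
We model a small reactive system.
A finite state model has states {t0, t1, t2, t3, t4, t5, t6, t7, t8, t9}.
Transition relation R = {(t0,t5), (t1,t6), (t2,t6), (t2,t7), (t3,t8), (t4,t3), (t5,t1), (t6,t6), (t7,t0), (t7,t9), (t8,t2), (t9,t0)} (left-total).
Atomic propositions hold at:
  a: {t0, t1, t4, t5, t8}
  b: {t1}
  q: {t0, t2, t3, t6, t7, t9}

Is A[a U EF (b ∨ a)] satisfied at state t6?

Sat(b ∨ a) = {t0, t1, t4, t5, t8}
EF (b ∨ a): least fixpoint, start Z0 = {t0, t1, t4, t5, t8}, add states with some successor in Z. Z1 = {t0, t1, t3, t4, t5, t7, t8, t9}; Z2 = {t0, t1, t2, t3, t4, t5, t7, t8, t9}; fixed.
Sat(EF (b ∨ a)) = {t0, t1, t2, t3, t4, t5, t7, t8, t9}
A[a U EF (b ∨ a)]: least fixpoint, start Z0 = Sat(EF (b ∨ a)) = {t0, t1, t2, t3, t4, t5, t7, t8, t9}, add states in Sat(a) with every successor in Z. Already a fixed point.
Sat(A[a U EF (b ∨ a)]) = {t0, t1, t2, t3, t4, t5, t7, t8, t9}
t6 ∉ Sat(A[a U EF (b ∨ a)]) = {t0, t1, t2, t3, t4, t5, t7, t8, t9}, so the formula does not hold at t6.

No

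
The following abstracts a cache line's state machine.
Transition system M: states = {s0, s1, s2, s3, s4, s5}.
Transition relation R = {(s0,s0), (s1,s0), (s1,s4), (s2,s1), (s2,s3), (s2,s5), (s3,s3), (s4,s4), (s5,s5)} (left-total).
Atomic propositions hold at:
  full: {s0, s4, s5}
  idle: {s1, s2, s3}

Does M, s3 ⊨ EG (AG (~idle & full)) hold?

Sat(~idle) = {s0, s4, s5}
Sat(~idle & full) = {s0, s4, s5}
AG (~idle & full): greatest fixpoint, start Z0 = {s0, s4, s5}, keep only states in Sat with every successor in Z. Already a fixed point.
Sat(AG (~idle & full)) = {s0, s4, s5}
EG (AG (~idle & full)): greatest fixpoint, start Z0 = {s0, s4, s5}, keep only states in Sat with some successor in Z. Already a fixed point.
Sat(EG (AG (~idle & full))) = {s0, s4, s5}
s3 ∉ Sat(EG (AG (~idle & full))) = {s0, s4, s5}, so the formula does not hold at s3.

No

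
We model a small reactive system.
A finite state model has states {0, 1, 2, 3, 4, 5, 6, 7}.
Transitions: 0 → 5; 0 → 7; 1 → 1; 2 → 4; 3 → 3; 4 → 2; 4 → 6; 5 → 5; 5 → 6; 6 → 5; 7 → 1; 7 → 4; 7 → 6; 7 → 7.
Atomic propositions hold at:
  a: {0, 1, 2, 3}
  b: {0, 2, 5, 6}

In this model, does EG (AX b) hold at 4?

Yes

Sat(AX b) = {s : every successor in {0, 2, 5, 6}} = {4, 5, 6}
EG (AX b): greatest fixpoint, start Z0 = {4, 5, 6}, keep only states in Sat with some successor in Z. Already a fixed point.
Sat(EG (AX b)) = {4, 5, 6}
4 ∈ Sat(EG (AX b)) = {4, 5, 6}, so the formula holds at 4.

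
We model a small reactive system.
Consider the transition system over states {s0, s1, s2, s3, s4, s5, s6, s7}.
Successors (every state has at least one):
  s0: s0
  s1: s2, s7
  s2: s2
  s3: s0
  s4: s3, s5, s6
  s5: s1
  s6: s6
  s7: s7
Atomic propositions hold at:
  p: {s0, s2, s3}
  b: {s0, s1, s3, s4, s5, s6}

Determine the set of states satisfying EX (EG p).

{s0, s1, s2, s3, s4}

EG p: greatest fixpoint, start Z0 = {s0, s2, s3}, keep only states in Sat with some successor in Z. Already a fixed point.
Sat(EG p) = {s0, s2, s3}
Sat(EX (EG p)) = {s : some successor in {s0, s2, s3}} = {s0, s1, s2, s3, s4}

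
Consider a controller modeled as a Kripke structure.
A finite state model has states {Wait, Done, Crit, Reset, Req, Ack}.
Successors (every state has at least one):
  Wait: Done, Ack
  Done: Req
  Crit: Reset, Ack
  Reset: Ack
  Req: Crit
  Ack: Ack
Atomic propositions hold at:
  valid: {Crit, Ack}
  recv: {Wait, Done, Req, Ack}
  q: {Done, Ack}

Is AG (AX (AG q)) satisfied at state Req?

AG q: greatest fixpoint, start Z0 = {Done, Ack}, keep only states in Sat with every successor in Z. Z1 = {Ack}; fixed.
Sat(AG q) = {Ack}
Sat(AX (AG q)) = {s : every successor in {Ack}} = {Reset, Ack}
AG (AX (AG q)): greatest fixpoint, start Z0 = {Reset, Ack}, keep only states in Sat with every successor in Z. Already a fixed point.
Sat(AG (AX (AG q))) = {Reset, Ack}
Req ∉ Sat(AG (AX (AG q))) = {Reset, Ack}, so the formula does not hold at Req.

No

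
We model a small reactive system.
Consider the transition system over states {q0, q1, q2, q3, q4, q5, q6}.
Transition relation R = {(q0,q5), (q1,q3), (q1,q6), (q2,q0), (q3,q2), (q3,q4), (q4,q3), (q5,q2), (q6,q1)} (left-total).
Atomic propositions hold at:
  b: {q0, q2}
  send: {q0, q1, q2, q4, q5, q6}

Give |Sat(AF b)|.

3

AF b: least fixpoint, start Z0 = {q0, q2}, add states with every successor in Z. Z1 = {q0, q2, q5}; fixed.
Sat(AF b) = {q0, q2, q5}
|Sat(AF b)| = |{q0, q2, q5}| = 3.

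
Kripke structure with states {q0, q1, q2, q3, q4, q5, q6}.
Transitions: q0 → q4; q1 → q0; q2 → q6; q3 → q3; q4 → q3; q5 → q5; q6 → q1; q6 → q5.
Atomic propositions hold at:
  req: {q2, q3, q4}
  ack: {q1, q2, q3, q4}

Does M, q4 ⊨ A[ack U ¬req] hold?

No

Sat(¬req) = {q0, q1, q5, q6}
A[ack U ¬req]: least fixpoint, start Z0 = Sat(¬req) = {q0, q1, q5, q6}, add states in Sat(ack) with every successor in Z. Z1 = {q0, q1, q2, q5, q6}; fixed.
Sat(A[ack U ¬req]) = {q0, q1, q2, q5, q6}
q4 ∉ Sat(A[ack U ¬req]) = {q0, q1, q2, q5, q6}, so the formula does not hold at q4.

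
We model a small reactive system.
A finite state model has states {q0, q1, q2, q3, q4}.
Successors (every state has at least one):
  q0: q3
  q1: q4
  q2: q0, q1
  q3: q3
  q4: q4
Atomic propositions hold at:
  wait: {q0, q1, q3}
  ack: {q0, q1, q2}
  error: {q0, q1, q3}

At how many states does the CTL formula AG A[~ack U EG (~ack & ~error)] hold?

1

Sat(~ack) = {q3, q4}
Sat(~error) = {q2, q4}
Sat(~ack & ~error) = {q4}
EG (~ack & ~error): greatest fixpoint, start Z0 = {q4}, keep only states in Sat with some successor in Z. Already a fixed point.
Sat(EG (~ack & ~error)) = {q4}
A[~ack U EG (~ack & ~error)]: least fixpoint, start Z0 = Sat(EG (~ack & ~error)) = {q4}, add states in Sat(~ack) with every successor in Z. Already a fixed point.
Sat(A[~ack U EG (~ack & ~error)]) = {q4}
AG A[~ack U EG (~ack & ~error)]: greatest fixpoint, start Z0 = {q4}, keep only states in Sat with every successor in Z. Already a fixed point.
Sat(AG A[~ack U EG (~ack & ~error)]) = {q4}
|Sat(AG A[~ack U EG (~ack & ~error)])| = |{q4}| = 1.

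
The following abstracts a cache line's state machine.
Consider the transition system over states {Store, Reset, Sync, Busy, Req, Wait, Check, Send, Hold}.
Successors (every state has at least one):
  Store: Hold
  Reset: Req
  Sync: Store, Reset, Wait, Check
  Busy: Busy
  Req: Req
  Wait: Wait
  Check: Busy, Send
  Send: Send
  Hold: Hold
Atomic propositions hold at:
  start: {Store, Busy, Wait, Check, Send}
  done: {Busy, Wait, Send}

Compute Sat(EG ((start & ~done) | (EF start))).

{Sync, Busy, Wait, Check, Send}

Sat(~done) = {Store, Reset, Sync, Req, Check, Hold}
Sat(start & ~done) = {Store, Check}
EF start: least fixpoint, start Z0 = {Store, Busy, Wait, Check, Send}, add states with some successor in Z. Z1 = {Store, Sync, Busy, Wait, Check, Send}; fixed.
Sat(EF start) = {Store, Sync, Busy, Wait, Check, Send}
Sat((start & ~done) | (EF start)) = {Store, Sync, Busy, Wait, Check, Send}
EG ((start & ~done) | (EF start)): greatest fixpoint, start Z0 = {Store, Sync, Busy, Wait, Check, Send}, keep only states in Sat with some successor in Z. Z1 = {Sync, Busy, Wait, Check, Send}; fixed.
Sat(EG ((start & ~done) | (EF start))) = {Sync, Busy, Wait, Check, Send}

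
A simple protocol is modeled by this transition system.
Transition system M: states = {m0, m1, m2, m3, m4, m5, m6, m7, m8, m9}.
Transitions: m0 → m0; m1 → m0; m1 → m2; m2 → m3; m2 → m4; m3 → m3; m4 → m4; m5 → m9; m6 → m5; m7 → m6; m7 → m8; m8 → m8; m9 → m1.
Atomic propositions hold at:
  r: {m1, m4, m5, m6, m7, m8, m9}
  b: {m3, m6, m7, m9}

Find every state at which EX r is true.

{m2, m4, m5, m6, m7, m8, m9}

Sat(EX r) = {s : some successor in {m1, m4, m5, m6, m7, m8, m9}} = {m2, m4, m5, m6, m7, m8, m9}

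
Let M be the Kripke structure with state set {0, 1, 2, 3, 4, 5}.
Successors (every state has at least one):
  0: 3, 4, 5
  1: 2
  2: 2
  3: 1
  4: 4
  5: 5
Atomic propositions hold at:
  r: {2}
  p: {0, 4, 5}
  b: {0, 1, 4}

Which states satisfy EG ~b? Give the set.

{2, 5}

Sat(~b) = {2, 3, 5}
EG ~b: greatest fixpoint, start Z0 = {2, 3, 5}, keep only states in Sat with some successor in Z. Z1 = {2, 5}; fixed.
Sat(EG ~b) = {2, 5}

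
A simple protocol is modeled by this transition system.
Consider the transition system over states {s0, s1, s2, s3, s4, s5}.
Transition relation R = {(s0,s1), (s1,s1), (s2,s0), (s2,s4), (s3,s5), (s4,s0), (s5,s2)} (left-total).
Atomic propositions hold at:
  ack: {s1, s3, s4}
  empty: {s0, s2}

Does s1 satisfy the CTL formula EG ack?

Yes

EG ack: greatest fixpoint, start Z0 = {s1, s3, s4}, keep only states in Sat with some successor in Z. Z1 = {s1}; fixed.
Sat(EG ack) = {s1}
s1 ∈ Sat(EG ack) = {s1}, so the formula holds at s1.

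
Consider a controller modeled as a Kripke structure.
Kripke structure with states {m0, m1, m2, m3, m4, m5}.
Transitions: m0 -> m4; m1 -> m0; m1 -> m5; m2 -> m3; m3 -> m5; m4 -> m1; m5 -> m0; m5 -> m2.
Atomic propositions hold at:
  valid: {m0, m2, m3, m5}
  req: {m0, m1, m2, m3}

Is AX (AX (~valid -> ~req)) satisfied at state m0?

Sat(~valid) = {m1, m4}
Sat(~req) = {m4, m5}
Sat(~valid -> ~req) = {m0, m2, m3, m4, m5}
Sat(AX (~valid -> ~req)) = {s : every successor in {m0, m2, m3, m4, m5}} = {m0, m1, m2, m3, m5}
Sat(AX (AX (~valid -> ~req))) = {s : every successor in {m0, m1, m2, m3, m5}} = {m1, m2, m3, m4, m5}
m0 ∉ Sat(AX (AX (~valid -> ~req))) = {m1, m2, m3, m4, m5}, so the formula does not hold at m0.

No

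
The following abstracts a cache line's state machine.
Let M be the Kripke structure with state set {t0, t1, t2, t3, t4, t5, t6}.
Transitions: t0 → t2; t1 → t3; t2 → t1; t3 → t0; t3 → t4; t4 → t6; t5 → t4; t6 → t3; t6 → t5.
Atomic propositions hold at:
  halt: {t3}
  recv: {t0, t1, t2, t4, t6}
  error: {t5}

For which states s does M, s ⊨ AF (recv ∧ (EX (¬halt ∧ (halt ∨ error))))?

Sat(¬halt) = {t0, t1, t2, t4, t5, t6}
Sat(halt ∨ error) = {t3, t5}
Sat(¬halt ∧ (halt ∨ error)) = {t5}
Sat(EX (¬halt ∧ (halt ∨ error))) = {s : some successor in {t5}} = {t6}
Sat(recv ∧ (EX (¬halt ∧ (halt ∨ error)))) = {t6}
AF (recv ∧ (EX (¬halt ∧ (halt ∨ error)))): least fixpoint, start Z0 = {t6}, add states with every successor in Z. Z1 = {t4, t6}; Z2 = {t4, t5, t6}; fixed.
Sat(AF (recv ∧ (EX (¬halt ∧ (halt ∨ error))))) = {t4, t5, t6}

{t4, t5, t6}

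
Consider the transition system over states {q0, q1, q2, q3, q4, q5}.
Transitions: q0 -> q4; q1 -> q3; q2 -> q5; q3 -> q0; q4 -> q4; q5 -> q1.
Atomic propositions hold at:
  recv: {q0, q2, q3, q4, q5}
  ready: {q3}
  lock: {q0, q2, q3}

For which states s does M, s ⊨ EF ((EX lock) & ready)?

{q1, q2, q3, q5}

Sat(EX lock) = {s : some successor in {q0, q2, q3}} = {q1, q3}
Sat((EX lock) & ready) = {q3}
EF ((EX lock) & ready): least fixpoint, start Z0 = {q3}, add states with some successor in Z. Z1 = {q1, q3}; Z2 = {q1, q3, q5}; Z3 = {q1, q2, q3, q5}; fixed.
Sat(EF ((EX lock) & ready)) = {q1, q2, q3, q5}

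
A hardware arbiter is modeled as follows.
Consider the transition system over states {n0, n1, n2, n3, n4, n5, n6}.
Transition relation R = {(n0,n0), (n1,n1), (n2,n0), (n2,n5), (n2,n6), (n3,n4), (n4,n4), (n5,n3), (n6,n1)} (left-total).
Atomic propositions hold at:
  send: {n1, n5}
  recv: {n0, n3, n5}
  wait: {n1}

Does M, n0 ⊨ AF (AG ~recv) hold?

Sat(~recv) = {n1, n2, n4, n6}
AG ~recv: greatest fixpoint, start Z0 = {n1, n2, n4, n6}, keep only states in Sat with every successor in Z. Z1 = {n1, n4, n6}; fixed.
Sat(AG ~recv) = {n1, n4, n6}
AF (AG ~recv): least fixpoint, start Z0 = {n1, n4, n6}, add states with every successor in Z. Z1 = {n1, n3, n4, n6}; Z2 = {n1, n3, n4, n5, n6}; fixed.
Sat(AF (AG ~recv)) = {n1, n3, n4, n5, n6}
n0 ∉ Sat(AF (AG ~recv)) = {n1, n3, n4, n5, n6}, so the formula does not hold at n0.

No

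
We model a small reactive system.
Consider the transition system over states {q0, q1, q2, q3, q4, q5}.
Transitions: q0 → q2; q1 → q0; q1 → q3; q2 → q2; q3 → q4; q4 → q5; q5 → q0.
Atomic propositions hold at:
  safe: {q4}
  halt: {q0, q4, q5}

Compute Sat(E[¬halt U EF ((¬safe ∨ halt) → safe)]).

Sat(¬halt) = {q1, q2, q3}
Sat(¬safe) = {q0, q1, q2, q3, q5}
Sat(¬safe ∨ halt) = {q0, q1, q2, q3, q4, q5}
Sat((¬safe ∨ halt) → safe) = {q4}
EF ((¬safe ∨ halt) → safe): least fixpoint, start Z0 = {q4}, add states with some successor in Z. Z1 = {q3, q4}; Z2 = {q1, q3, q4}; fixed.
Sat(EF ((¬safe ∨ halt) → safe)) = {q1, q3, q4}
E[¬halt U EF ((¬safe ∨ halt) → safe)]: least fixpoint, start Z0 = Sat(EF ((¬safe ∨ halt) → safe)) = {q1, q3, q4}, add states in Sat(¬halt) with some successor in Z. Already a fixed point.
Sat(E[¬halt U EF ((¬safe ∨ halt) → safe)]) = {q1, q3, q4}

{q1, q3, q4}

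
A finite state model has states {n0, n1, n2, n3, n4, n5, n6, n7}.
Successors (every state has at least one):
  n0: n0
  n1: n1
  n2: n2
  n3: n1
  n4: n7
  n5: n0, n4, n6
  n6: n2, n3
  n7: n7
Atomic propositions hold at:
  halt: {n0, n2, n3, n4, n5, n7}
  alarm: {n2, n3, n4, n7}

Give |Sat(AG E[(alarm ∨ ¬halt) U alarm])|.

3

Sat(¬halt) = {n1, n6}
Sat(alarm ∨ ¬halt) = {n1, n2, n3, n4, n6, n7}
E[(alarm ∨ ¬halt) U alarm]: least fixpoint, start Z0 = Sat(alarm) = {n2, n3, n4, n7}, add states in Sat(alarm ∨ ¬halt) with some successor in Z. Z1 = {n2, n3, n4, n6, n7}; fixed.
Sat(E[(alarm ∨ ¬halt) U alarm]) = {n2, n3, n4, n6, n7}
AG E[(alarm ∨ ¬halt) U alarm]: greatest fixpoint, start Z0 = {n2, n3, n4, n6, n7}, keep only states in Sat with every successor in Z. Z1 = {n2, n4, n6, n7}; Z2 = {n2, n4, n7}; fixed.
Sat(AG E[(alarm ∨ ¬halt) U alarm]) = {n2, n4, n7}
|Sat(AG E[(alarm ∨ ¬halt) U alarm])| = |{n2, n4, n7}| = 3.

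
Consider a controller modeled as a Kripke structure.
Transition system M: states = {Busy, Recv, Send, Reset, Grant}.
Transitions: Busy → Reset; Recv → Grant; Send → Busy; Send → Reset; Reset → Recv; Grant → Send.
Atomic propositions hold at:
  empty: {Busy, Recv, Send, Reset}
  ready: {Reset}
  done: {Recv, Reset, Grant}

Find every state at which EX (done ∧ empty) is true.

{Busy, Send, Reset}

Sat(done ∧ empty) = {Recv, Reset}
Sat(EX (done ∧ empty)) = {s : some successor in {Recv, Reset}} = {Busy, Send, Reset}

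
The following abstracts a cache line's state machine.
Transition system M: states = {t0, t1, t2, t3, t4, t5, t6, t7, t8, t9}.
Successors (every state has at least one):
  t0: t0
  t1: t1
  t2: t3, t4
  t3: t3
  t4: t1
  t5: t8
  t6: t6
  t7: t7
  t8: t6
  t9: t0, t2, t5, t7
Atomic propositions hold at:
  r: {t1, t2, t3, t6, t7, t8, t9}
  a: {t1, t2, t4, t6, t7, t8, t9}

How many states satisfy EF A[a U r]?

9

A[a U r]: least fixpoint, start Z0 = Sat(r) = {t1, t2, t3, t6, t7, t8, t9}, add states in Sat(a) with every successor in Z. Z1 = {t1, t2, t3, t4, t6, t7, t8, t9}; fixed.
Sat(A[a U r]) = {t1, t2, t3, t4, t6, t7, t8, t9}
EF A[a U r]: least fixpoint, start Z0 = {t1, t2, t3, t4, t6, t7, t8, t9}, add states with some successor in Z. Z1 = {t1, t2, t3, t4, t5, t6, t7, t8, t9}; fixed.
Sat(EF A[a U r]) = {t1, t2, t3, t4, t5, t6, t7, t8, t9}
|Sat(EF A[a U r])| = |{t1, t2, t3, t4, t5, t6, t7, t8, t9}| = 9.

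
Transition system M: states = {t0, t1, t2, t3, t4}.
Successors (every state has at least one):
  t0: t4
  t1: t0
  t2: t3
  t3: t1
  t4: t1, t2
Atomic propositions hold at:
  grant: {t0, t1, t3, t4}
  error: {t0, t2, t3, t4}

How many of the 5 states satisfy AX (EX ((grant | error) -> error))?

4

Sat(grant | error) = {t0, t1, t2, t3, t4}
Sat((grant | error) -> error) = {t0, t2, t3, t4}
Sat(EX ((grant | error) -> error)) = {s : some successor in {t0, t2, t3, t4}} = {t0, t1, t2, t4}
Sat(AX (EX ((grant | error) -> error))) = {s : every successor in {t0, t1, t2, t4}} = {t0, t1, t3, t4}
|Sat(AX (EX ((grant | error) -> error)))| = |{t0, t1, t3, t4}| = 4.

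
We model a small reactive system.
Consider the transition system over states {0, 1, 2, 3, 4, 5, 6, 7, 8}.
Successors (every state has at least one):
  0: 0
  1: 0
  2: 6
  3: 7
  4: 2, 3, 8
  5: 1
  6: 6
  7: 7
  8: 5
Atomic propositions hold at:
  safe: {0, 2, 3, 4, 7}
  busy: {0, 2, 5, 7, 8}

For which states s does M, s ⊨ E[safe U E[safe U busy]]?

E[safe U busy]: least fixpoint, start Z0 = Sat(busy) = {0, 2, 5, 7, 8}, add states in Sat(safe) with some successor in Z. Z1 = {0, 2, 3, 4, 5, 7, 8}; fixed.
Sat(E[safe U busy]) = {0, 2, 3, 4, 5, 7, 8}
E[safe U E[safe U busy]]: least fixpoint, start Z0 = Sat(E[safe U busy]) = {0, 2, 3, 4, 5, 7, 8}, add states in Sat(safe) with some successor in Z. Already a fixed point.
Sat(E[safe U E[safe U busy]]) = {0, 2, 3, 4, 5, 7, 8}

{0, 2, 3, 4, 5, 7, 8}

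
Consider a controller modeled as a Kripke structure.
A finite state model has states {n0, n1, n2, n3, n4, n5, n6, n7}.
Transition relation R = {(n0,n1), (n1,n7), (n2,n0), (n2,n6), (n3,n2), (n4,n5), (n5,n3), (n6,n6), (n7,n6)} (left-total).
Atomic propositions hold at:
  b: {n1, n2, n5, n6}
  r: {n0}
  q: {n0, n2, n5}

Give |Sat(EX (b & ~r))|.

Sat(~r) = {n1, n2, n3, n4, n5, n6, n7}
Sat(b & ~r) = {n1, n2, n5, n6}
Sat(EX (b & ~r)) = {s : some successor in {n1, n2, n5, n6}} = {n0, n2, n3, n4, n6, n7}
|Sat(EX (b & ~r))| = |{n0, n2, n3, n4, n6, n7}| = 6.

6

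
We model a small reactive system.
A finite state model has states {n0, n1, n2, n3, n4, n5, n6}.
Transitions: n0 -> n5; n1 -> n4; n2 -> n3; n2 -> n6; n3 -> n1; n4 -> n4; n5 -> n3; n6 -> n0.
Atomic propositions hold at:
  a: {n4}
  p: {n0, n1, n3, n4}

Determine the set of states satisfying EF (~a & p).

{n0, n1, n2, n3, n5, n6}

Sat(~a) = {n0, n1, n2, n3, n5, n6}
Sat(~a & p) = {n0, n1, n3}
EF (~a & p): least fixpoint, start Z0 = {n0, n1, n3}, add states with some successor in Z. Z1 = {n0, n1, n2, n3, n5, n6}; fixed.
Sat(EF (~a & p)) = {n0, n1, n2, n3, n5, n6}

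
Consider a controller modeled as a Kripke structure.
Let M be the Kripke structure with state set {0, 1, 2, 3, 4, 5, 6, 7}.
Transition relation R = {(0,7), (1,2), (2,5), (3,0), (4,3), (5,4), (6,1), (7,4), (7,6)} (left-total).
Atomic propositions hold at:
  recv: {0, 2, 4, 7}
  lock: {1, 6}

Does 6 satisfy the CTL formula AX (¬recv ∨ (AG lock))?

Sat(¬recv) = {1, 3, 5, 6}
AG lock: greatest fixpoint, start Z0 = {1, 6}, keep only states in Sat with every successor in Z. Z1 = {6}; Z2 = ∅; fixed.
Sat(AG lock) = ∅
Sat(¬recv ∨ (AG lock)) = {1, 3, 5, 6}
Sat(AX (¬recv ∨ (AG lock))) = {s : every successor in {1, 3, 5, 6}} = {2, 4, 6}
6 ∈ Sat(AX (¬recv ∨ (AG lock))) = {2, 4, 6}, so the formula holds at 6.

Yes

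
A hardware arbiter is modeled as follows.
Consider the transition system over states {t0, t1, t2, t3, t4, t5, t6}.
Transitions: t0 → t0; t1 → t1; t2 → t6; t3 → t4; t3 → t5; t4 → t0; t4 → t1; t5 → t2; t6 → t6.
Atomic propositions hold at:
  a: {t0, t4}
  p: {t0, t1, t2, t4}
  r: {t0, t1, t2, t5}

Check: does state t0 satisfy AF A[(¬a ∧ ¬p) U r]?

Sat(¬a) = {t1, t2, t3, t5, t6}
Sat(¬p) = {t3, t5, t6}
Sat(¬a ∧ ¬p) = {t3, t5, t6}
A[(¬a ∧ ¬p) U r]: least fixpoint, start Z0 = Sat(r) = {t0, t1, t2, t5}, add states in Sat(¬a ∧ ¬p) with every successor in Z. Already a fixed point.
Sat(A[(¬a ∧ ¬p) U r]) = {t0, t1, t2, t5}
AF A[(¬a ∧ ¬p) U r]: least fixpoint, start Z0 = {t0, t1, t2, t5}, add states with every successor in Z. Z1 = {t0, t1, t2, t4, t5}; Z2 = {t0, t1, t2, t3, t4, t5}; fixed.
Sat(AF A[(¬a ∧ ¬p) U r]) = {t0, t1, t2, t3, t4, t5}
t0 ∈ Sat(AF A[(¬a ∧ ¬p) U r]) = {t0, t1, t2, t3, t4, t5}, so the formula holds at t0.

Yes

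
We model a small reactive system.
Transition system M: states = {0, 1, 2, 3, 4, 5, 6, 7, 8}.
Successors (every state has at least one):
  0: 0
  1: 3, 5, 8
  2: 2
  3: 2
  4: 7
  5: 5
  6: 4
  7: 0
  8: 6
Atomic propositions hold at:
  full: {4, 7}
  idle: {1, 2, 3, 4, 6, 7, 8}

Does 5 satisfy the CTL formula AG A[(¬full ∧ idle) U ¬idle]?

Sat(¬full) = {0, 1, 2, 3, 5, 6, 8}
Sat(¬full ∧ idle) = {1, 2, 3, 6, 8}
Sat(¬idle) = {0, 5}
A[(¬full ∧ idle) U ¬idle]: least fixpoint, start Z0 = Sat(¬idle) = {0, 5}, add states in Sat(¬full ∧ idle) with every successor in Z. Already a fixed point.
Sat(A[(¬full ∧ idle) U ¬idle]) = {0, 5}
AG A[(¬full ∧ idle) U ¬idle]: greatest fixpoint, start Z0 = {0, 5}, keep only states in Sat with every successor in Z. Already a fixed point.
Sat(AG A[(¬full ∧ idle) U ¬idle]) = {0, 5}
5 ∈ Sat(AG A[(¬full ∧ idle) U ¬idle]) = {0, 5}, so the formula holds at 5.

Yes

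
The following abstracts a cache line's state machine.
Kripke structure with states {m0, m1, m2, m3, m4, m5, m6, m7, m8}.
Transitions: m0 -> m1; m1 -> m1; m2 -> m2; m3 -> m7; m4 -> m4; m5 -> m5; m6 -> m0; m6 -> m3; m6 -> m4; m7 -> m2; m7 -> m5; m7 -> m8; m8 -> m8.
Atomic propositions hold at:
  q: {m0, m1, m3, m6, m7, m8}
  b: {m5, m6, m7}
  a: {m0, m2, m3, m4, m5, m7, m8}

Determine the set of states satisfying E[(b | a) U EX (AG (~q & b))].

{m3, m5, m6, m7}

Sat(b | a) = {m0, m2, m3, m4, m5, m6, m7, m8}
Sat(~q) = {m2, m4, m5}
Sat(~q & b) = {m5}
AG (~q & b): greatest fixpoint, start Z0 = {m5}, keep only states in Sat with every successor in Z. Already a fixed point.
Sat(AG (~q & b)) = {m5}
Sat(EX (AG (~q & b))) = {s : some successor in {m5}} = {m5, m7}
E[(b | a) U EX (AG (~q & b))]: least fixpoint, start Z0 = Sat(EX (AG (~q & b))) = {m5, m7}, add states in Sat(b | a) with some successor in Z. Z1 = {m3, m5, m7}; Z2 = {m3, m5, m6, m7}; fixed.
Sat(E[(b | a) U EX (AG (~q & b))]) = {m3, m5, m6, m7}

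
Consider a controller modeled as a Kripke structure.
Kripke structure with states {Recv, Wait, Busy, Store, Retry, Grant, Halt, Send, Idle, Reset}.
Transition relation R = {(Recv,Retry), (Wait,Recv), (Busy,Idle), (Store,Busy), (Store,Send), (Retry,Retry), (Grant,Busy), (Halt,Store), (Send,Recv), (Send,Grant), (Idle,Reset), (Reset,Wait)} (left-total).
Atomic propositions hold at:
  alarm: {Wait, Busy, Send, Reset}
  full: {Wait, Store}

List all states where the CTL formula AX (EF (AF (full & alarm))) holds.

{Busy, Store, Grant, Halt, Idle, Reset}

Sat(full & alarm) = {Wait}
AF (full & alarm): least fixpoint, start Z0 = {Wait}, add states with every successor in Z. Z1 = {Wait, Reset}; Z2 = {Wait, Idle, Reset}; Z3 = {Wait, Busy, Idle, Reset}; Z4 = {Wait, Busy, Grant, Idle, Reset}; fixed.
Sat(AF (full & alarm)) = {Wait, Busy, Grant, Idle, Reset}
EF (AF (full & alarm)): least fixpoint, start Z0 = {Wait, Busy, Grant, Idle, Reset}, add states with some successor in Z. Z1 = {Wait, Busy, Store, Grant, Send, Idle, Reset}; Z2 = {Wait, Busy, Store, Grant, Halt, Send, Idle, Reset}; fixed.
Sat(EF (AF (full & alarm))) = {Wait, Busy, Store, Grant, Halt, Send, Idle, Reset}
Sat(AX (EF (AF (full & alarm)))) = {s : every successor in {Wait, Busy, Store, Grant, Halt, Send, Idle, Reset}} = {Busy, Store, Grant, Halt, Idle, Reset}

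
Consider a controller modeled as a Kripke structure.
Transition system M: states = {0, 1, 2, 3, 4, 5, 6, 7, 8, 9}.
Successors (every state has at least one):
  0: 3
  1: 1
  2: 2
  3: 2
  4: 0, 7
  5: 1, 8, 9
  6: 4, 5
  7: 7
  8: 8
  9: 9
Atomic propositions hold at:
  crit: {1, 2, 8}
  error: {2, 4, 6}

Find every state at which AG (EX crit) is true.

{1, 2, 3, 8}

Sat(EX crit) = {s : some successor in {1, 2, 8}} = {1, 2, 3, 5, 8}
AG (EX crit): greatest fixpoint, start Z0 = {1, 2, 3, 5, 8}, keep only states in Sat with every successor in Z. Z1 = {1, 2, 3, 8}; fixed.
Sat(AG (EX crit)) = {1, 2, 3, 8}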